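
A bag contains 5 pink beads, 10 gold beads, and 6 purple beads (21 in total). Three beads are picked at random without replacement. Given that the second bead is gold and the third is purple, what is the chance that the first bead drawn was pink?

5/19

P(first=pink and the second bead is gold and the third is purple) = (5/21)·(10/20)·(6/19) = 5/133.
P(E) = Σ over first color = 5/133 + 9/133 + 5/133 = 1/7.
By Bayes, P(first=pink | E) = 5/133 / 1/7 = 5/19 ≈ 0.2632.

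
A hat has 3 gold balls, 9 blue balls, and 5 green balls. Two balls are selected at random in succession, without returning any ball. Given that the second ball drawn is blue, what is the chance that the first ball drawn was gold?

P(first=gold and the second ball drawn is blue) = (3/17)·(9/16) = 27/272.
P(the second ball drawn is blue) = Σ over first color = 27/272 + 9/34 + 45/272 = 9/17.
By Bayes, P(first=gold | the second ball drawn is blue) = 27/272 / 9/17 = 3/16 ≈ 0.1875.

3/16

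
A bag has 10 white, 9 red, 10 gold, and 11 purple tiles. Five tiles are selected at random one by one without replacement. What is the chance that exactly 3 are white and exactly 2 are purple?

275/27417

Unordered draws without replacement: count favorable combinations over C(40,5).
Favorable = C(10,3) · C(9,0) · C(10,0) · C(11,2) = 6600; total = C(40,5) = 658008.
P = 6600/658008 = 275/27417 ≈ 0.0100.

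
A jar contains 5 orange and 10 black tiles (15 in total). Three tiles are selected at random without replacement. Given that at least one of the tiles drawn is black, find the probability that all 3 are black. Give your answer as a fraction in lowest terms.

P(all 3 black) = C(10,3)/C(15,3) = 24/91; P(at least one black) = 1 − C(5,3)/C(15,3) = 89/91.
Since 'all 3 black' ⊆ 'at least one black', P(all 3 | at least one) = 24/91 / 89/91 = 24/89 ≈ 0.2697.

24/89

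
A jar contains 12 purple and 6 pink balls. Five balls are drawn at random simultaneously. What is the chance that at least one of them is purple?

Use the complement: P(at least one purple) = 1 − P(no purple).
P(none) = C(6,5)/C(18,5) = 6/8568.
So P = 1 − 6/8568 = 1427/1428 ≈ 0.9993.

1427/1428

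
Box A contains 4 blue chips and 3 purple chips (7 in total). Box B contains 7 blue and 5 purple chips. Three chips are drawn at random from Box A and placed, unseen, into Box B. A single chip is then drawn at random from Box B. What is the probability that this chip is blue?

Condition on how many of the transferred chips are blue (from Box A: 4 blue of 7; then Box B has 15 total).
  0 blue: C(4,0)C(3,3)/C(7,3) = 1/35; then P = 7/15
  1 blue: C(4,1)C(3,2)/C(7,3) = 12/35; then P = 8/15
  2 blue: C(4,2)C(3,1)/C(7,3) = 18/35; then P = 9/15
  3 blue: C(4,3)C(3,0)/C(7,3) = 4/35; then P = 10/15
P(blue from Box B) = 61/105 ≈ 0.5810.

61/105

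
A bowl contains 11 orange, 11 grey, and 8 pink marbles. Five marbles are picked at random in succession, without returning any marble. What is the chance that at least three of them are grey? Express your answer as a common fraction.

Sum the hypergeometric tail for j = 3,…,5 grey marbles.
Favorable = C(11,3)·C(19,2) + C(11,4)·C(19,1) + C(11,5)·C(19,0) = 34947; total = C(30,5) = 142506.
P = 34947/142506 = 3883/15834 ≈ 0.2452.

3883/15834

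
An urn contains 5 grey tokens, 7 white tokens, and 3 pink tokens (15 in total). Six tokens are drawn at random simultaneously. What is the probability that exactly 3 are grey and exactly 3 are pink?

2/1001

Unordered draws without replacement: count favorable combinations over C(15,6).
Favorable = C(5,3) · C(7,0) · C(3,3) = 10; total = C(15,6) = 5005.
P = 10/5005 = 2/1001 ≈ 0.0020.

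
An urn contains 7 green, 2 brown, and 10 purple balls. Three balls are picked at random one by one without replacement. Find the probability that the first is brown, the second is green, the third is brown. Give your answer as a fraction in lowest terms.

7/2907

Multiply the conditional probability of each draw in order, without replacement, so each draw removes one from its color and from the total.
P = (2/19) · (7/18) · (1/17) = 7/2907 ≈ 0.0024.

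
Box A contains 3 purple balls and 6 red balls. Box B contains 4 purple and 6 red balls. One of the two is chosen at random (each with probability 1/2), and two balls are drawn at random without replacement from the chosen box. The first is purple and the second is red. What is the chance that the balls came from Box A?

P(E | Box A) = 1/4; P(E | Box B) = 4/15.
P(E) = 1/2·1/4 + 1/2·4/15 = 31/120.
By Bayes' rule, P(Box A | E) = 1/8 / 31/120 = 15/31 ≈ 0.4839.

15/31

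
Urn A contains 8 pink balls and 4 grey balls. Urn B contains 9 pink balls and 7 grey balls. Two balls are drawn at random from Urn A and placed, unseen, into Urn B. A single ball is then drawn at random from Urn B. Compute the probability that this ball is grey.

23/54

Condition on how many of the transferred balls are grey (from Urn A: 4 grey of 12; then Urn B has 18 total).
  0 grey: C(4,0)C(8,2)/C(12,2) = 14/33; then P = 7/18
  1 grey: C(4,1)C(8,1)/C(12,2) = 16/33; then P = 8/18
  2 grey: C(4,2)C(8,0)/C(12,2) = 1/11; then P = 9/18
P(grey from Urn B) = 23/54 ≈ 0.4259.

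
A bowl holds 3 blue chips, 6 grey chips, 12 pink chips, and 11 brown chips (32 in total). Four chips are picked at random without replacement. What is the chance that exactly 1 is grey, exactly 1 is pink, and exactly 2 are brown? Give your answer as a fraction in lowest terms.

99/899

Unordered draws without replacement: count favorable combinations over C(32,4).
Favorable = C(3,0) · C(6,1) · C(12,1) · C(11,2) = 3960; total = C(32,4) = 35960.
P = 3960/35960 = 99/899 ≈ 0.1101.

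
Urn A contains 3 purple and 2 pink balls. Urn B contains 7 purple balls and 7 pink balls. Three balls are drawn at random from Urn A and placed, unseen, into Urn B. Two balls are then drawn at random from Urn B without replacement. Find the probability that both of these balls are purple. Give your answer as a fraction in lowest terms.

Condition on how many of the transferred balls are purple (from Urn A: 3 purple of 5; then Urn B has 17 total).
  1 purple: C(3,1)C(2,2)/C(5,3) = 3/10; then P = C(8,2)/C(17,2) = 7/34
  2 purple: C(3,2)C(2,1)/C(5,3) = 3/5; then P = C(9,2)/C(17,2) = 9/34
  3 purple: C(3,3)C(2,0)/C(5,3) = 1/10; then P = C(10,2)/C(17,2) = 45/136
P(both purple) = 69/272 ≈ 0.2537.

69/272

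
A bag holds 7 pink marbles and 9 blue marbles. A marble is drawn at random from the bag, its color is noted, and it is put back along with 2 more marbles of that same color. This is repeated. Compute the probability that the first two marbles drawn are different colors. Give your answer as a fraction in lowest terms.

Either blue then pink, or pink then blue; after the first draw the total is 18.
P = (9/16)·(7/18) + (7/16)·(9/18) = 7/16 ≈ 0.4375.

7/16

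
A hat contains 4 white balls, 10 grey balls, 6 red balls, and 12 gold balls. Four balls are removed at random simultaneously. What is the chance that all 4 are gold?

Unordered draws without replacement: count favorable combinations over C(32,4).
Favorable = C(4,0) · C(10,0) · C(6,0) · C(12,4) = 495; total = C(32,4) = 35960.
P = 495/35960 = 99/7192 ≈ 0.0138.

99/7192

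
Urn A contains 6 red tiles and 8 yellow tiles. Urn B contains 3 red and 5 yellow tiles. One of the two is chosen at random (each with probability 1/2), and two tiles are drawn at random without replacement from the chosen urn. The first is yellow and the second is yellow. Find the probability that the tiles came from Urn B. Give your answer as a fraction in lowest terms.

65/121

P(E | Urn A) = 4/13; P(E | Urn B) = 5/14.
P(E) = 1/2·4/13 + 1/2·5/14 = 121/364.
By Bayes' rule, P(Urn B | E) = 5/28 / 121/364 = 65/121 ≈ 0.5372.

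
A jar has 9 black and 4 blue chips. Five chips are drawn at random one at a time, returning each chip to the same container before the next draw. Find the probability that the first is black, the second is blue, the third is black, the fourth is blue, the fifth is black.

Multiply the conditional probability of each draw in order, with replacement (the composition resets each draw).
P = (9/13) · (4/13) · (9/13) · (4/13) · (9/13) = 11664/371293 ≈ 0.0314.

11664/371293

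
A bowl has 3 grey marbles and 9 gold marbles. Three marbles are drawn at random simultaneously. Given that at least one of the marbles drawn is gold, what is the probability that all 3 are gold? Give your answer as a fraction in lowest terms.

28/73

P(all 3 gold) = C(9,3)/C(12,3) = 21/55; P(at least one gold) = 1 − C(3,3)/C(12,3) = 219/220.
Since 'all 3 gold' ⊆ 'at least one gold', P(all 3 | at least one) = 21/55 / 219/220 = 28/73 ≈ 0.3836.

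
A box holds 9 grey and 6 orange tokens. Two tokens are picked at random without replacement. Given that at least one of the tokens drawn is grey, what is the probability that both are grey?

2/5

P(both grey) = C(9,2)/C(15,2) = 12/35; P(at least one grey) = 1 − C(6,2)/C(15,2) = 6/7.
Since 'both grey' ⊆ 'at least one grey', P(both | at least one) = 12/35 / 6/7 = 2/5 ≈ 0.4000.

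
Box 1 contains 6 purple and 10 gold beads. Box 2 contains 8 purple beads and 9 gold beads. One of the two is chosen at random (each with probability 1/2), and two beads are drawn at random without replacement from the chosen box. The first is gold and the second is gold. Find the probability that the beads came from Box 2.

12/29

P(E | Box 1) = 3/8; P(E | Box 2) = 9/34.
P(E) = 1/2·3/8 + 1/2·9/34 = 87/272.
By Bayes' rule, P(Box 2 | E) = 9/68 / 87/272 = 12/29 ≈ 0.4138.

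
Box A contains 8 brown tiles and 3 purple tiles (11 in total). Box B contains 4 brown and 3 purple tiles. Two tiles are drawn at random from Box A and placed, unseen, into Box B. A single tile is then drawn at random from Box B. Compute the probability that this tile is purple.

13/33

Condition on how many of the transferred tiles are purple (from Box A: 3 purple of 11; then Box B has 9 total).
  0 purple: C(3,0)C(8,2)/C(11,2) = 28/55; then P = 3/9
  1 purple: C(3,1)C(8,1)/C(11,2) = 24/55; then P = 4/9
  2 purple: C(3,2)C(8,0)/C(11,2) = 3/55; then P = 5/9
P(purple from Box B) = 13/33 ≈ 0.3939.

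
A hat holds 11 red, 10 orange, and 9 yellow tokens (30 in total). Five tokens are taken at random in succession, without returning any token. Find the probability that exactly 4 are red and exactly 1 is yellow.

55/2639

Unordered draws without replacement: count favorable combinations over C(30,5).
Favorable = C(11,4) · C(10,0) · C(9,1) = 2970; total = C(30,5) = 142506.
P = 2970/142506 = 55/2639 ≈ 0.0208.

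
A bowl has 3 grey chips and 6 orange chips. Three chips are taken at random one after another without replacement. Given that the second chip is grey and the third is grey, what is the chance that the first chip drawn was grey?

P(first=grey and the second chip is grey and the third is grey) = (3/9)·(2/8)·(1/7) = 1/84.
P(E) = Σ over first color = 1/84 + 1/14 = 1/12.
By Bayes, P(first=grey | E) = 1/84 / 1/12 = 1/7 ≈ 0.1429.

1/7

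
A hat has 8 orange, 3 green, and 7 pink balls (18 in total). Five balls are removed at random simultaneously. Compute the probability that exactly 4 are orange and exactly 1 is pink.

35/612

Unordered draws without replacement: count favorable combinations over C(18,5).
Favorable = C(8,4) · C(3,0) · C(7,1) = 490; total = C(18,5) = 8568.
P = 490/8568 = 35/612 ≈ 0.0572.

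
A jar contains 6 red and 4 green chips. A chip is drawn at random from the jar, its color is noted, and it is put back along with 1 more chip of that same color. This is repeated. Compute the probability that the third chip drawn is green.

Sum over the four possibilities for the first two draws (green/not-green each), tracking how the green count and total change by +1 per draw.
P(third is green) = 2/5 ≈ 0.4000. (In a Pólya urn every draw has the same marginal probability 4/10.)

2/5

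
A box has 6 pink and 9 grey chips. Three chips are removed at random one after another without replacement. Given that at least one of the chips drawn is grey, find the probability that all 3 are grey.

P(all 3 grey) = C(9,3)/C(15,3) = 12/65; P(at least one grey) = 1 − C(6,3)/C(15,3) = 87/91.
Since 'all 3 grey' ⊆ 'at least one grey', P(all 3 | at least one) = 12/65 / 87/91 = 28/145 ≈ 0.1931.

28/145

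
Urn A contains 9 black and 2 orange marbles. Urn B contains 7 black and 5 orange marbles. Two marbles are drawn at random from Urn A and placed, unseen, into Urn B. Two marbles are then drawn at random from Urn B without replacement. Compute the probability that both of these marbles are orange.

93/715

Condition on how many of the transferred marbles are orange (from Urn A: 2 orange of 11; then Urn B has 14 total).
  0 orange: C(2,0)C(9,2)/C(11,2) = 36/55; then P = C(5,2)/C(14,2) = 10/91
  1 orange: C(2,1)C(9,1)/C(11,2) = 18/55; then P = C(6,2)/C(14,2) = 15/91
  2 orange: C(2,2)C(9,0)/C(11,2) = 1/55; then P = C(7,2)/C(14,2) = 3/13
P(both orange) = 93/715 ≈ 0.1301.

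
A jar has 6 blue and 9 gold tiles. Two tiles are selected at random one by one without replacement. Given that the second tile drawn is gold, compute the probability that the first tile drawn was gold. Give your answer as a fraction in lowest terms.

P(first=gold and the second tile drawn is gold) = (9/15)·(8/14) = 12/35.
P(the second tile drawn is gold) = Σ over first color = 9/35 + 12/35 = 3/5.
By Bayes, P(first=gold | the second tile drawn is gold) = 12/35 / 3/5 = 4/7 ≈ 0.5714.

4/7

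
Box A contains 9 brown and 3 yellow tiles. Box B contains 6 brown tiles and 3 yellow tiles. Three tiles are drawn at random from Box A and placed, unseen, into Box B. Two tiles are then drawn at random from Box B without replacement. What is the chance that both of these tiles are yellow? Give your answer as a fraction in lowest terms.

Condition on how many of the transferred tiles are yellow (from Box A: 3 yellow of 12; then Box B has 12 total).
  0 yellow: C(3,0)C(9,3)/C(12,3) = 21/55; then P = C(3,2)/C(12,2) = 1/22
  1 yellow: C(3,1)C(9,2)/C(12,3) = 27/55; then P = C(4,2)/C(12,2) = 1/11
  2 yellow: C(3,2)C(9,1)/C(12,3) = 27/220; then P = C(5,2)/C(12,2) = 5/33
  3 yellow: C(3,3)C(9,0)/C(12,3) = 1/220; then P = C(6,2)/C(12,2) = 5/22
P(both yellow) = 79/968 ≈ 0.0816.

79/968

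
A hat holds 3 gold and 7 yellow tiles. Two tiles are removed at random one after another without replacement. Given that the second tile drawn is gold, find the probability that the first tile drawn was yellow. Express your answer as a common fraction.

7/9

P(first=yellow and the second tile drawn is gold) = (7/10)·(3/9) = 7/30.
P(the second tile drawn is gold) = Σ over first color = 1/15 + 7/30 = 3/10.
By Bayes, P(first=yellow | the second tile drawn is gold) = 7/30 / 3/10 = 7/9 ≈ 0.7778.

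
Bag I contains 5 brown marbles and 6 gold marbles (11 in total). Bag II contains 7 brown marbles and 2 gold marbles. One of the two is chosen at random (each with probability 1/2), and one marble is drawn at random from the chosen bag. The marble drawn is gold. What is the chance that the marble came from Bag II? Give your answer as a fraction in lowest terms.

11/38

P(gold | Bag I) = 6/11; P(gold | Bag II) = 2/9.
P(gold) = 1/2·6/11 + 1/2·2/9 = 38/99.
By Bayes' rule, P(Bag II | gold) = 1/9 / 38/99 = 11/38 ≈ 0.2895.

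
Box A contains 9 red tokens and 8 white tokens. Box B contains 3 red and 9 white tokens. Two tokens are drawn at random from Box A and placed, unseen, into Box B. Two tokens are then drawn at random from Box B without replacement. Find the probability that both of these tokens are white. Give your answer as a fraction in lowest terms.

217/442

Condition on how many of the transferred tokens are white (from Box A: 8 white of 17; then Box B has 14 total).
  0 white: C(8,0)C(9,2)/C(17,2) = 9/34; then P = C(9,2)/C(14,2) = 36/91
  1 white: C(8,1)C(9,1)/C(17,2) = 9/17; then P = C(10,2)/C(14,2) = 45/91
  2 white: C(8,2)C(9,0)/C(17,2) = 7/34; then P = C(11,2)/C(14,2) = 55/91
P(both white) = 217/442 ≈ 0.4910.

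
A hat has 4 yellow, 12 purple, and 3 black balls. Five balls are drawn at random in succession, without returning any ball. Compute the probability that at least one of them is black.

Use the complement: P(at least one black) = 1 − P(no black).
P(none) = C(16,5)/C(19,5) = 4368/11628.
So P = 1 − 4368/11628 = 605/969 ≈ 0.6244.

605/969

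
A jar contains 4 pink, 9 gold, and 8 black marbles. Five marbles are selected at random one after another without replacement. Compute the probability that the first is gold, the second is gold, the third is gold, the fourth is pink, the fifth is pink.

Multiply the conditional probability of each draw in order, without replacement, so each draw removes one from its color and from the total.
P = (9/21) · (8/20) · (7/19) · (4/18) · (3/17) = 4/1615 ≈ 0.0025.

4/1615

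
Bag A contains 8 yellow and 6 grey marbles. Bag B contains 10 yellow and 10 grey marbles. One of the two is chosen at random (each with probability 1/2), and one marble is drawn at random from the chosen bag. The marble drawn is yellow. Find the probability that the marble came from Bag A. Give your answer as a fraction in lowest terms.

8/15

P(yellow | Bag A) = 4/7; P(yellow | Bag B) = 1/2.
P(yellow) = 1/2·4/7 + 1/2·1/2 = 15/28.
By Bayes' rule, P(Bag A | yellow) = 2/7 / 15/28 = 8/15 ≈ 0.5333.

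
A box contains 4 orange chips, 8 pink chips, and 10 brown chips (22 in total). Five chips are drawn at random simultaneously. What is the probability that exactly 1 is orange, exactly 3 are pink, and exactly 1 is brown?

Unordered draws without replacement: count favorable combinations over C(22,5).
Favorable = C(4,1) · C(8,3) · C(10,1) = 2240; total = C(22,5) = 26334.
P = 2240/26334 = 160/1881 ≈ 0.0851.

160/1881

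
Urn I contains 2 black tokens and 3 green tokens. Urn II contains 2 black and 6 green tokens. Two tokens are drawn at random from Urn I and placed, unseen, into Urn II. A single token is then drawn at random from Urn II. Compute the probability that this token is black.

Condition on how many of the transferred tokens are black (from Urn I: 2 black of 5; then Urn II has 10 total).
  0 black: C(2,0)C(3,2)/C(5,2) = 3/10; then P = 2/10
  1 black: C(2,1)C(3,1)/C(5,2) = 3/5; then P = 3/10
  2 black: C(2,2)C(3,0)/C(5,2) = 1/10; then P = 4/10
P(black from Urn II) = 7/25 ≈ 0.2800.

7/25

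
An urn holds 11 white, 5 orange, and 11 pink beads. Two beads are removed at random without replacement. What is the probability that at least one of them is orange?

40/117

Use the complement: P(at least one orange) = 1 − P(no orange).
P(none) = C(22,2)/C(27,2) = 231/351.
So P = 1 − 231/351 = 40/117 ≈ 0.3419.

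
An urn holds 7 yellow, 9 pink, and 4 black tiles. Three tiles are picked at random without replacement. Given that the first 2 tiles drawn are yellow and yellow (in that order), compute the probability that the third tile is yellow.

5/18

After removing 2 yellow, the urn has 5 yellow out of 18 remaining.
P(third is yellow | given) = 5/18 ≈ 0.2778.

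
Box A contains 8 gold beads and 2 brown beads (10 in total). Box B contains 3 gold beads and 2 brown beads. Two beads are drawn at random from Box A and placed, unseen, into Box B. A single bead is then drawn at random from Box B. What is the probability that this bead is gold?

Condition on how many of the transferred beads are gold (from Box A: 8 gold of 10; then Box B has 7 total).
  0 gold: C(8,0)C(2,2)/C(10,2) = 1/45; then P = 3/7
  1 gold: C(8,1)C(2,1)/C(10,2) = 16/45; then P = 4/7
  2 gold: C(8,2)C(2,0)/C(10,2) = 28/45; then P = 5/7
P(gold from Box B) = 23/35 ≈ 0.6571.

23/35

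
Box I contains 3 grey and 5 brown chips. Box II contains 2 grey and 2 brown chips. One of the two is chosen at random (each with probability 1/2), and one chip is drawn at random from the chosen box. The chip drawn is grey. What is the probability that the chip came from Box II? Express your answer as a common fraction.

4/7

P(grey | Box I) = 3/8; P(grey | Box II) = 1/2.
P(grey) = 1/2·3/8 + 1/2·1/2 = 7/16.
By Bayes' rule, P(Box II | grey) = 1/4 / 7/16 = 4/7 ≈ 0.5714.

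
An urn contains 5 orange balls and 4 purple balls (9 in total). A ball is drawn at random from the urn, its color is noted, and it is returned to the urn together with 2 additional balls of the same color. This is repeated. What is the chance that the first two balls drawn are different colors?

Either orange then purple, or purple then orange; after the first draw the total is 11.
P = (5/9)·(4/11) + (4/9)·(5/11) = 40/99 ≈ 0.4040.

40/99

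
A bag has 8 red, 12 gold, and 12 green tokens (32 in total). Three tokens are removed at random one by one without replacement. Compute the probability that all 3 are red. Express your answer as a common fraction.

7/620

Unordered draws without replacement: count favorable combinations over C(32,3).
Favorable = C(8,3) · C(12,0) · C(12,0) = 56; total = C(32,3) = 4960.
P = 56/4960 = 7/620 ≈ 0.0113.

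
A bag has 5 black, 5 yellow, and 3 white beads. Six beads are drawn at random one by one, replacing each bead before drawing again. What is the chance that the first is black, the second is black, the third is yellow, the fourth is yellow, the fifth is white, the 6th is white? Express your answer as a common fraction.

Multiply the conditional probability of each draw in order, with replacement (the composition resets each draw).
P = (5/13) · (5/13) · (5/13) · (5/13) · (3/13) · (3/13) = 5625/4826809 ≈ 0.0012.

5625/4826809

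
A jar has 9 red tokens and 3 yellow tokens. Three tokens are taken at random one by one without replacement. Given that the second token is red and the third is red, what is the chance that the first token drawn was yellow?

P(first=yellow and the second token is red and the third is red) = (3/12)·(9/11)·(8/10) = 9/55.
P(E) = Σ over first color = 21/55 + 9/55 = 6/11.
By Bayes, P(first=yellow | E) = 9/55 / 6/11 = 3/10 ≈ 0.3000.

3/10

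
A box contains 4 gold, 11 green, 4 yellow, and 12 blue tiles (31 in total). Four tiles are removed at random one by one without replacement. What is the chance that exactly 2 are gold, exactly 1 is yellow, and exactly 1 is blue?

288/31465

Unordered draws without replacement: count favorable combinations over C(31,4).
Favorable = C(4,2) · C(11,0) · C(4,1) · C(12,1) = 288; total = C(31,4) = 31465.
P = 288/31465 = 288/31465 ≈ 0.0092.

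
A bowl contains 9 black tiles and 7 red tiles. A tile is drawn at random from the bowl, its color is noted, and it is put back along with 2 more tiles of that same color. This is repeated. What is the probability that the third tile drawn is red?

7/16

Sum over the four possibilities for the first two draws (red/not-red each), tracking how the red count and total change by +2 per draw.
P(third is red) = 7/16 ≈ 0.4375. (In a Pólya urn every draw has the same marginal probability 7/16.)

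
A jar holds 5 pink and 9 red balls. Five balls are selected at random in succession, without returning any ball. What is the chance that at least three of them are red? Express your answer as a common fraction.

Sum the hypergeometric tail for j = 3,…,5 red balls.
Favorable = C(9,3)·C(5,2) + C(9,4)·C(5,1) + C(9,5)·C(5,0) = 1596; total = C(14,5) = 2002.
P = 1596/2002 = 114/143 ≈ 0.7972.

114/143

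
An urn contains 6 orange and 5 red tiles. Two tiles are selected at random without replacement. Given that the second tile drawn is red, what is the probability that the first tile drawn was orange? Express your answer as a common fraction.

P(first=orange and the second tile drawn is red) = (6/11)·(5/10) = 3/11.
P(the second tile drawn is red) = Σ over first color = 3/11 + 2/11 = 5/11.
By Bayes, P(first=orange | the second tile drawn is red) = 3/11 / 5/11 = 3/5 ≈ 0.6000.

3/5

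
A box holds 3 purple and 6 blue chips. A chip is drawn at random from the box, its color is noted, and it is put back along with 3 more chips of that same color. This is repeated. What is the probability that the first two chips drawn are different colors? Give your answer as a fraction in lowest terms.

Either purple then blue, or blue then purple; after the first draw the total is 12.
P = (3/9)·(6/12) + (6/9)·(3/12) = 1/3 ≈ 0.3333.

1/3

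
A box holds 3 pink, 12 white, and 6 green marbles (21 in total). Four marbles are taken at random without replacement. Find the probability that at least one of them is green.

44/57

Use the complement: P(at least one green) = 1 − P(no green).
P(none) = C(15,4)/C(21,4) = 1365/5985.
So P = 1 − 1365/5985 = 44/57 ≈ 0.7719.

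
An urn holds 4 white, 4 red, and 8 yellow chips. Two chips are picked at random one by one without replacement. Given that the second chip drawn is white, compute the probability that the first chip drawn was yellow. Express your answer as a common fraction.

P(first=yellow and the second chip drawn is white) = (8/16)·(4/15) = 2/15.
P(the second chip drawn is white) = Σ over first color = 1/20 + 1/15 + 2/15 = 1/4.
By Bayes, P(first=yellow | the second chip drawn is white) = 2/15 / 1/4 = 8/15 ≈ 0.5333.

8/15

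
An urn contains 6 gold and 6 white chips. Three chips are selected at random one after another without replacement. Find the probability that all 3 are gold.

1/11

Unordered draws without replacement: count favorable combinations over C(12,3).
Favorable = C(6,3) · C(6,0) = 20; total = C(12,3) = 220.
P = 20/220 = 1/11 ≈ 0.0909.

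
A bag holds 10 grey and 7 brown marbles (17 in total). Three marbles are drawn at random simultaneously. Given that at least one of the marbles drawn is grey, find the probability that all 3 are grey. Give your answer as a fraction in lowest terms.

P(all 3 grey) = C(10,3)/C(17,3) = 3/17; P(at least one grey) = 1 − C(7,3)/C(17,3) = 129/136.
Since 'all 3 grey' ⊆ 'at least one grey', P(all 3 | at least one) = 3/17 / 129/136 = 8/43 ≈ 0.1860.

8/43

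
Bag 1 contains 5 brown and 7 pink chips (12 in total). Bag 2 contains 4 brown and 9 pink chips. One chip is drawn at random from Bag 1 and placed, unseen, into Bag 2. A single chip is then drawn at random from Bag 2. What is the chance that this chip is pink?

Condition on how many of the transferred chips are pink (from Bag 1: 7 pink of 12; then Bag 2 has 14 total).
  0 pink: C(7,0)C(5,1)/C(12,1) = 5/12; then P = 9/14
  1 pink: C(7,1)C(5,0)/C(12,1) = 7/12; then P = 10/14
P(pink from Bag 2) = 115/168 ≈ 0.6845.

115/168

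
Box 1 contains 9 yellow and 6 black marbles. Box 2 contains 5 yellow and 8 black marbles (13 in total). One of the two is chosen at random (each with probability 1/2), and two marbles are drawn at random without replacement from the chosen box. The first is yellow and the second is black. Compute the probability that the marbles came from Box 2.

350/701

P(E | Box 1) = 9/35; P(E | Box 2) = 10/39.
P(E) = 1/2·9/35 + 1/2·10/39 = 701/2730.
By Bayes' rule, P(Box 2 | E) = 5/39 / 701/2730 = 350/701 ≈ 0.4993.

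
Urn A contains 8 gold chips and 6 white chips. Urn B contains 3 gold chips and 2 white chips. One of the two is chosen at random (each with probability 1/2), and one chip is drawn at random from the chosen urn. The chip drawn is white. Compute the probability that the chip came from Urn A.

P(white | Urn A) = 3/7; P(white | Urn B) = 2/5.
P(white) = 1/2·3/7 + 1/2·2/5 = 29/70.
By Bayes' rule, P(Urn A | white) = 3/14 / 29/70 = 15/29 ≈ 0.5172.

15/29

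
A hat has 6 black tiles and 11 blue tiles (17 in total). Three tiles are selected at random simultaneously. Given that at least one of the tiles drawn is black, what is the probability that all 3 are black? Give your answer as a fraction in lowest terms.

P(all 3 black) = C(6,3)/C(17,3) = 1/34; P(at least one black) = 1 − C(11,3)/C(17,3) = 103/136.
Since 'all 3 black' ⊆ 'at least one black', P(all 3 | at least one) = 1/34 / 103/136 = 4/103 ≈ 0.0388.

4/103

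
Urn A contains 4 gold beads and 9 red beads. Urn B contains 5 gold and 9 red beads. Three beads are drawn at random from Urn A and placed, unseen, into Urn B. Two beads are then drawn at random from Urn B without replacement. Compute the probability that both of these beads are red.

Condition on how many of the transferred beads are red (from Urn A: 9 red of 13; then Urn B has 17 total).
  0 red: C(9,0)C(4,3)/C(13,3) = 2/143; then P = C(9,2)/C(17,2) = 9/34
  1 red: C(9,1)C(4,2)/C(13,3) = 27/143; then P = C(10,2)/C(17,2) = 45/136
  2 red: C(9,2)C(4,1)/C(13,3) = 72/143; then P = C(11,2)/C(17,2) = 55/136
  3 red: C(9,3)C(4,0)/C(13,3) = 42/143; then P = C(12,2)/C(17,2) = 33/68
P(both red) = 729/1768 ≈ 0.4123.

729/1768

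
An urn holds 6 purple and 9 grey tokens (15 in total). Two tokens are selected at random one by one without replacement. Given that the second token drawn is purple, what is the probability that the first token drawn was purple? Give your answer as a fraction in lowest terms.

5/14

P(first=purple and the second token drawn is purple) = (6/15)·(5/14) = 1/7.
P(the second token drawn is purple) = Σ over first color = 1/7 + 9/35 = 2/5.
By Bayes, P(first=purple | the second token drawn is purple) = 1/7 / 2/5 = 5/14 ≈ 0.3571.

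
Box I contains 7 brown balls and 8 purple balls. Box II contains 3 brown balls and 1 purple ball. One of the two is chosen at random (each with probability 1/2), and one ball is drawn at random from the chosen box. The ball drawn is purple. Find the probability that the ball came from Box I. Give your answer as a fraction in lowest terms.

P(purple | Box I) = 8/15; P(purple | Box II) = 1/4.
P(purple) = 1/2·8/15 + 1/2·1/4 = 47/120.
By Bayes' rule, P(Box I | purple) = 4/15 / 47/120 = 32/47 ≈ 0.6809.

32/47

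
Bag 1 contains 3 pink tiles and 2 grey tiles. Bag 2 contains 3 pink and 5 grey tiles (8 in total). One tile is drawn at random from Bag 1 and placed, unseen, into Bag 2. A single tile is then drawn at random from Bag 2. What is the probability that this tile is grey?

Condition on how many of the transferred tiles are grey (from Bag 1: 2 grey of 5; then Bag 2 has 9 total).
  0 grey: C(2,0)C(3,1)/C(5,1) = 3/5; then P = 5/9
  1 grey: C(2,1)C(3,0)/C(5,1) = 2/5; then P = 6/9
P(grey from Bag 2) = 3/5 ≈ 0.6000.

3/5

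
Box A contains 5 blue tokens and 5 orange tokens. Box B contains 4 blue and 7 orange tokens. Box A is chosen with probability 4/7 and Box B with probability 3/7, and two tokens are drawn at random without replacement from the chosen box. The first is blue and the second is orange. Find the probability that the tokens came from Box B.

P(E | Box A) = 5/18; P(E | Box B) = 14/55.
P(E) = 4/7·5/18 + 3/7·14/55 = 928/3465.
By Bayes' rule, P(Box B | E) = 6/55 / 928/3465 = 189/464 ≈ 0.4073.

189/464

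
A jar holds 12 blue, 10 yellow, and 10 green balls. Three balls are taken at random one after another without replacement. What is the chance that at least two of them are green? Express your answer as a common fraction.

Sum the hypergeometric tail for j = 2,…,3 green balls.
Favorable = C(10,2)·C(22,1) + C(10,3)·C(22,0) = 1110; total = C(32,3) = 4960.
P = 1110/4960 = 111/496 ≈ 0.2238.

111/496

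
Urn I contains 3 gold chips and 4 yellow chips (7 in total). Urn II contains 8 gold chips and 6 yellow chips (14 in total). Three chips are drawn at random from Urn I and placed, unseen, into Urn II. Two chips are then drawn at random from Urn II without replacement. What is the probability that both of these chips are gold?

Condition on how many of the transferred chips are gold (from Urn I: 3 gold of 7; then Urn II has 17 total).
  0 gold: C(3,0)C(4,3)/C(7,3) = 4/35; then P = C(8,2)/C(17,2) = 7/34
  1 gold: C(3,1)C(4,2)/C(7,3) = 18/35; then P = C(9,2)/C(17,2) = 9/34
  2 gold: C(3,2)C(4,1)/C(7,3) = 12/35; then P = C(10,2)/C(17,2) = 45/136
  3 gold: C(3,3)C(4,0)/C(7,3) = 1/35; then P = C(11,2)/C(17,2) = 55/136
P(both gold) = 271/952 ≈ 0.2847.

271/952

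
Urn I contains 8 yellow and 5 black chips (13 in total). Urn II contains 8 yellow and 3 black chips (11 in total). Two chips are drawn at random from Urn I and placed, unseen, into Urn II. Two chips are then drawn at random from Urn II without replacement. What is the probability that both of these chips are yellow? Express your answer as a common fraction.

745/1521

Condition on how many of the transferred chips are yellow (from Urn I: 8 yellow of 13; then Urn II has 13 total).
  0 yellow: C(8,0)C(5,2)/C(13,2) = 5/39; then P = C(8,2)/C(13,2) = 14/39
  1 yellow: C(8,1)C(5,1)/C(13,2) = 20/39; then P = C(9,2)/C(13,2) = 6/13
  2 yellow: C(8,2)C(5,0)/C(13,2) = 14/39; then P = C(10,2)/C(13,2) = 15/26
P(both yellow) = 745/1521 ≈ 0.4898.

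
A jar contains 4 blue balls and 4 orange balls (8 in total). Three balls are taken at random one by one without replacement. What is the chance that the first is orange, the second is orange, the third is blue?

Multiply the conditional probability of each draw in order, without replacement, so each draw removes one from its color and from the total.
P = (4/8) · (3/7) · (4/6) = 1/7 ≈ 0.1429.

1/7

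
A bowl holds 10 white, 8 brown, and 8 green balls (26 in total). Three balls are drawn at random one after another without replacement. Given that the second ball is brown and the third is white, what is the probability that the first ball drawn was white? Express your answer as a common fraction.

P(first=white and the second ball is brown and the third is white) = (10/26)·(8/25)·(9/24) = 3/65.
P(E) = Σ over first color = 3/65 + 7/195 + 8/195 = 8/65.
By Bayes, P(first=white | E) = 3/65 / 8/65 = 3/8 ≈ 0.3750.

3/8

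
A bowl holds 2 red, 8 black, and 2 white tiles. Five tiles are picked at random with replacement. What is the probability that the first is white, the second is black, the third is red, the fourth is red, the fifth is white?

1/1944

Multiply the conditional probability of each draw in order, with replacement (the composition resets each draw).
P = (2/12) · (8/12) · (2/12) · (2/12) · (2/12) = 1/1944 ≈ 0.0005.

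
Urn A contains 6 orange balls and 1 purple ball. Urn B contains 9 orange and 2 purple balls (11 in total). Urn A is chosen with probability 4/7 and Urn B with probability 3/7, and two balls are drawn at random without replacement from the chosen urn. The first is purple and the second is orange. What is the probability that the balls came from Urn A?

P(E | Urn A) = 1/7; P(E | Urn B) = 9/55.
P(E) = 4/7·1/7 + 3/7·9/55 = 409/2695.
By Bayes' rule, P(Urn A | E) = 4/49 / 409/2695 = 220/409 ≈ 0.5379.

220/409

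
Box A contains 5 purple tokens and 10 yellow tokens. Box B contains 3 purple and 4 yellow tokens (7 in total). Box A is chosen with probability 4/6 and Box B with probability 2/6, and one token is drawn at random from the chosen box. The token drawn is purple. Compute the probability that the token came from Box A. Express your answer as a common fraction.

P(purple | Box A) = 1/3; P(purple | Box B) = 3/7.
P(purple) = 2/3·1/3 + 1/3·3/7 = 23/63.
By Bayes' rule, P(Box A | purple) = 2/9 / 23/63 = 14/23 ≈ 0.6087.

14/23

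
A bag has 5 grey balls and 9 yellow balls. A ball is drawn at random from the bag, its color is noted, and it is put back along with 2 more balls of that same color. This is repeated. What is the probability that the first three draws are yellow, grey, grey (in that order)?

Track the composition after each reinforcement of +2.
P = (9/14) · (5/16) · (7/18) = 5/64 ≈ 0.0781.

5/64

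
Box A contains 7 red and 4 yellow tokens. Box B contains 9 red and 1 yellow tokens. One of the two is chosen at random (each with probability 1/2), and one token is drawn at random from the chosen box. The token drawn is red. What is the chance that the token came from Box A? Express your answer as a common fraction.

70/169

P(red | Box A) = 7/11; P(red | Box B) = 9/10.
P(red) = 1/2·7/11 + 1/2·9/10 = 169/220.
By Bayes' rule, P(Box A | red) = 7/22 / 169/220 = 70/169 ≈ 0.4142.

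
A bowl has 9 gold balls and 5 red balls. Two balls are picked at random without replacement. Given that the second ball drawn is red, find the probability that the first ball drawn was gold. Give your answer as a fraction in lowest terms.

P(first=gold and the second ball drawn is red) = (9/14)·(5/13) = 45/182.
P(the second ball drawn is red) = Σ over first color = 45/182 + 10/91 = 5/14.
By Bayes, P(first=gold | the second ball drawn is red) = 45/182 / 5/14 = 9/13 ≈ 0.6923.

9/13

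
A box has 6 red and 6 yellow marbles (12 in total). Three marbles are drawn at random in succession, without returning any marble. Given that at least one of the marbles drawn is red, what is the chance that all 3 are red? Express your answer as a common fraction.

1/10

P(all 3 red) = C(6,3)/C(12,3) = 1/11; P(at least one red) = 1 − C(6,3)/C(12,3) = 10/11.
Since 'all 3 red' ⊆ 'at least one red', P(all 3 | at least one) = 1/11 / 10/11 = 1/10 ≈ 0.1000.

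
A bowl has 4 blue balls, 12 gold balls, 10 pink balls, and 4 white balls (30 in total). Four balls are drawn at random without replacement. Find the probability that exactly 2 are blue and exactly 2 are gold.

44/3045

Unordered draws without replacement: count favorable combinations over C(30,4).
Favorable = C(4,2) · C(12,2) · C(10,0) · C(4,0) = 396; total = C(30,4) = 27405.
P = 396/27405 = 44/3045 ≈ 0.0144.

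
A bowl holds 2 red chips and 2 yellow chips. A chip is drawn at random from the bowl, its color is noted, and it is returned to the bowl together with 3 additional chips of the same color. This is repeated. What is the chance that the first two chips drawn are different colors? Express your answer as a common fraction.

Either yellow then red, or red then yellow; after the first draw the total is 7.
P = (2/4)·(2/7) + (2/4)·(2/7) = 2/7 ≈ 0.2857.

2/7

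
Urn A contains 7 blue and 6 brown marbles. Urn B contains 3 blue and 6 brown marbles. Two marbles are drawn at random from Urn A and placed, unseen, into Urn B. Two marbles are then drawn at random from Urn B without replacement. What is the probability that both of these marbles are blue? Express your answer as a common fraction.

Condition on how many of the transferred marbles are blue (from Urn A: 7 blue of 13; then Urn B has 11 total).
  0 blue: C(7,0)C(6,2)/C(13,2) = 5/26; then P = C(3,2)/C(11,2) = 3/55
  1 blue: C(7,1)C(6,1)/C(13,2) = 7/13; then P = C(4,2)/C(11,2) = 6/55
  2 blue: C(7,2)C(6,0)/C(13,2) = 7/26; then P = C(5,2)/C(11,2) = 2/11
P(both blue) = 13/110 ≈ 0.1182.

13/110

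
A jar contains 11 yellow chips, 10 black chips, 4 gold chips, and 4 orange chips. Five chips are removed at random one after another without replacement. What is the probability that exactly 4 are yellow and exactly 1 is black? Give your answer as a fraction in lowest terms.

220/7917

Unordered draws without replacement: count favorable combinations over C(29,5).
Favorable = C(11,4) · C(10,1) · C(4,0) · C(4,0) = 3300; total = C(29,5) = 118755.
P = 3300/118755 = 220/7917 ≈ 0.0278.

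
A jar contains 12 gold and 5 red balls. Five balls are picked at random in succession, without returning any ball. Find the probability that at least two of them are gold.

6127/6188

Sum the hypergeometric tail for j = 2,…,5 gold balls.
Favorable = C(12,2)·C(5,3) + C(12,3)·C(5,2) + C(12,4)·C(5,1) + C(12,5)·C(5,0) = 6127; total = C(17,5) = 6188.
P = 6127/6188 = 6127/6188 ≈ 0.9901.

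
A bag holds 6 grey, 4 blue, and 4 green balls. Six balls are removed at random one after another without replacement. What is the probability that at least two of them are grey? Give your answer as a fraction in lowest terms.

Sum the hypergeometric tail for j = 2,…,6 grey balls.
Favorable = C(6,2)·C(8,4) + C(6,3)·C(8,3) + C(6,4)·C(8,2) + C(6,5)·C(8,1) + C(6,6)·C(8,0) = 2639; total = C(14,6) = 3003.
P = 2639/3003 = 29/33 ≈ 0.8788.

29/33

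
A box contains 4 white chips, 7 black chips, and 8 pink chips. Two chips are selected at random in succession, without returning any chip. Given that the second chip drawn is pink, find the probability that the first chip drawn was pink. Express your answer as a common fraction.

P(first=pink and the second chip drawn is pink) = (8/19)·(7/18) = 28/171.
P(the second chip drawn is pink) = Σ over first color = 16/171 + 28/171 + 28/171 = 8/19.
By Bayes, P(first=pink | the second chip drawn is pink) = 28/171 / 8/19 = 7/18 ≈ 0.3889.

7/18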